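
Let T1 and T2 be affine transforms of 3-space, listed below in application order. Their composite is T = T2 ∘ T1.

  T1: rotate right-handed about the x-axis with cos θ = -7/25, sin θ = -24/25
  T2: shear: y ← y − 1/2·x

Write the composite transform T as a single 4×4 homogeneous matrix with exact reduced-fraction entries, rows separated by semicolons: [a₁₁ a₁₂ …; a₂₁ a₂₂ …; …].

T = [1 0 0 0; -1/2 -7/25 24/25 0; 0 -24/25 -7/25 0; 0 0 0 1]

T1 = [1 0 0 0; 0 -7/25 24/25 0; 0 -24/25 -7/25 0; 0 0 0 1]
T2·T1 = [1 0 0 0; -1/2 -7/25 24/25 0; 0 -24/25 -7/25 0; 0 0 0 1]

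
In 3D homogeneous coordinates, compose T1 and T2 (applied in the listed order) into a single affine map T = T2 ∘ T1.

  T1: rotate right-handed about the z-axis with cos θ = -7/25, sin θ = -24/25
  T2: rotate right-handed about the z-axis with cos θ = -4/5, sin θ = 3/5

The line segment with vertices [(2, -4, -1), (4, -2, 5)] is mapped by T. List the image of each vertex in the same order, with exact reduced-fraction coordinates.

T1 rotate right-handed about the z-axis with cos θ = -7/25, sin θ = -24/25: (2, -4, -1) → (-22/5, -4/5, -1); (4, -2, 5) → (-76/25, -82/25, 5)
T2 rotate right-handed about the z-axis with cos θ = -4/5, sin θ = 3/5: (-22/5, -4/5, -1) → (4, -2, -1); (-76/25, -82/25, 5) → (22/5, 4/5, 5)

image vertices: (4, -2, -1), (22/5, 4/5, 5)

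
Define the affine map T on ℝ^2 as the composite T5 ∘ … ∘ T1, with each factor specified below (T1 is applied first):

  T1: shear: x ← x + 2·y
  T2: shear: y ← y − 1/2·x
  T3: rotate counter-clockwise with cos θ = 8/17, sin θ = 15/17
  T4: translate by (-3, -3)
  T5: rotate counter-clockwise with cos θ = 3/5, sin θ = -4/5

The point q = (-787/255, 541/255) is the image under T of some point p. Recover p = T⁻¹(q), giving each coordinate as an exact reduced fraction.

T1 = [1 2 0; 0 1 0; 0 0 1]
T2·T1 = [1 2 0; -1/2 0 0; 0 0 1]
T3·…·T1 = [31/34 16/17 0; 11/17 30/17 0; 0 0 1]
T4·…·T1 = [31/34 16/17 -3; 11/17 30/17 -3; 0 0 1]
T5·…·T1 = [181/170 168/85 -21/5; -29/85 26/85 3/5; 0 0 1]
det M = 1; M⁻¹ = [26/85 -168/85 42/17; 29/85 181/170 27/34; 0 0 1]
M⁻¹ · (-787/255, 541/255)ᵀ = (-8/3, 2)ᵀ

p = (-8/3, 2)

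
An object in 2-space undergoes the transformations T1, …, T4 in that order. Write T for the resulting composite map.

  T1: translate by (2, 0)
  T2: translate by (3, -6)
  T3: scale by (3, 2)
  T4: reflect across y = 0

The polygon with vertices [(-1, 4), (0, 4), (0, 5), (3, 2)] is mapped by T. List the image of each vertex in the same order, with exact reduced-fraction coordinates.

image vertices: (12, 4), (15, 4), (15, 2), (24, 8)

T1 translate by (2, 0): (-1, 4) → (1, 4); (0, 4) → (2, 4); (0, 5) → (2, 5); (3, 2) → (5, 2)
T2 translate by (3, -6): (1, 4) → (4, -2); (2, 4) → (5, -2); (2, 5) → (5, -1); (5, 2) → (8, -4)
T3 scale by (3, 2): (4, -2) → (12, -4); (5, -2) → (15, -4); (5, -1) → (15, -2); (8, -4) → (24, -8)
T4 reflect across y = 0: (12, -4) → (12, 4); (15, -4) → (15, 4); (15, -2) → (15, 2); (24, -8) → (24, 8)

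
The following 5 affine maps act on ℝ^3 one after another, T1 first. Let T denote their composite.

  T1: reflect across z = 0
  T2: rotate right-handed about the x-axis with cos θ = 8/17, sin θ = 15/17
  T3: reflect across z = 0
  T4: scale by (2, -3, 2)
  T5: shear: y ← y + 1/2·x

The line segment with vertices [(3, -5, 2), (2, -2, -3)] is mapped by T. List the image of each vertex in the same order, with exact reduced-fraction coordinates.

image vertices: (6, 81/17, 182/17), (4, 217/17, 12/17)

T1 reflect across z = 0: (3, -5, 2) → (3, -5, -2); (2, -2, -3) → (2, -2, 3)
T2 rotate right-handed about the x-axis with cos θ = 8/17, sin θ = 15/17: (3, -5, -2) → (3, -10/17, -91/17); (2, -2, 3) → (2, -61/17, -6/17)
T3 reflect across z = 0: (3, -10/17, -91/17) → (3, -10/17, 91/17); (2, -61/17, -6/17) → (2, -61/17, 6/17)
T4 scale by (2, -3, 2): (3, -10/17, 91/17) → (6, 30/17, 182/17); (2, -61/17, 6/17) → (4, 183/17, 12/17)
T5 shear: y ← y + 1/2·x: (6, 30/17, 182/17) → (6, 81/17, 182/17); (4, 183/17, 12/17) → (4, 217/17, 12/17)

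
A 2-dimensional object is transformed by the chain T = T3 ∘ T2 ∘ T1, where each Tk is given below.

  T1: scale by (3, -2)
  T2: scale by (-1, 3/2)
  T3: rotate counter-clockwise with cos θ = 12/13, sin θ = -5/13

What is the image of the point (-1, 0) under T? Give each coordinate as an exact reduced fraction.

T1 scale by (3, -2): (-1, 0) → (-3, 0)
T2 scale by (-1, 3/2): (-3, 0) → (3, 0)
T3 rotate counter-clockwise with cos θ = 12/13, sin θ = -5/13: (3, 0) → (36/13, -15/13)

T(p) = (36/13, -15/13)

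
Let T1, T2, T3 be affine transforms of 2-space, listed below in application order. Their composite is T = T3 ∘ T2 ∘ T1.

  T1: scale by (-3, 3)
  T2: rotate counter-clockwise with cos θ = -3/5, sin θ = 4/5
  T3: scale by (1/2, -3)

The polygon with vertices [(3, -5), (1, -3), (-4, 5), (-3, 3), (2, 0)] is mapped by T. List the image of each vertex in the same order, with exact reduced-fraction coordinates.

T1 scale by (-3, 3): (3, -5) → (-9, -15); (1, -3) → (-3, -9); (-4, 5) → (12, 15); (-3, 3) → (9, 9); (2, 0) → (-6, 0)
T2 rotate counter-clockwise with cos θ = -3/5, sin θ = 4/5: (-9, -15) → (87/5, 9/5); (-3, -9) → (9, 3); (12, 15) → (-96/5, 3/5); (9, 9) → (-63/5, 9/5); (-6, 0) → (18/5, -24/5)
T3 scale by (1/2, -3): (87/5, 9/5) → (87/10, -27/5); (9, 3) → (9/2, -9); (-96/5, 3/5) → (-48/5, -9/5); (-63/5, 9/5) → (-63/10, -27/5); (18/5, -24/5) → (9/5, 72/5)

image vertices: (87/10, -27/5), (9/2, -9), (-48/5, -9/5), (-63/10, -27/5), (9/5, 72/5)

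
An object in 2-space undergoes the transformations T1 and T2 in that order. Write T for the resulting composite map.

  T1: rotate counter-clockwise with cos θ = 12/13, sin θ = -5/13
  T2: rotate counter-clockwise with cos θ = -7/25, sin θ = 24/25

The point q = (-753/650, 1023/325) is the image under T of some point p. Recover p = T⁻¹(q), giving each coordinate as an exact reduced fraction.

T1 = [12/13 5/13 0; -5/13 12/13 0; 0 0 1]
T2·T1 = [36/325 -323/325 0; 323/325 36/325 0; 0 0 1]
det M = 1; M⁻¹ = [36/325 323/325 0; -323/325 36/325 0; 0 0 1]
M⁻¹ · (-753/650, 1023/325)ᵀ = (3, 3/2)ᵀ

p = (3, 3/2)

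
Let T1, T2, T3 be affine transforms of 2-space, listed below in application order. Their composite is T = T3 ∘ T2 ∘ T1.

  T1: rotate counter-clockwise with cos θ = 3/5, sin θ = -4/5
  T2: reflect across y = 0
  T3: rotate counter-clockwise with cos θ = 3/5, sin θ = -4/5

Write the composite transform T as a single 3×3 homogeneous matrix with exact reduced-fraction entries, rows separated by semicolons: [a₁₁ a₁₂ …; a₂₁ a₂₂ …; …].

T = [1 0 0; 0 -1 0; 0 0 1]

T1 = [3/5 4/5 0; -4/5 3/5 0; 0 0 1]
T2·T1 = [3/5 4/5 0; 4/5 -3/5 0; 0 0 1]
T3·…·T1 = [1 0 0; 0 -1 0; 0 0 1]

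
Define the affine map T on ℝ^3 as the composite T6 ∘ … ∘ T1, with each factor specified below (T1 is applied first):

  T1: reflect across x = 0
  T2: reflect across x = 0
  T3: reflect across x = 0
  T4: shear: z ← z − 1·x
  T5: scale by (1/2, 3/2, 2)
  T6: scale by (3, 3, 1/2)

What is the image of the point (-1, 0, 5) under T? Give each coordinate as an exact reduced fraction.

T1 reflect across x = 0: (-1, 0, 5) → (1, 0, 5)
T2 reflect across x = 0: (1, 0, 5) → (-1, 0, 5)
T3 reflect across x = 0: (-1, 0, 5) → (1, 0, 5)
T4 shear: z ← z − 1·x: (1, 0, 5) → (1, 0, 4)
T5 scale by (1/2, 3/2, 2): (1, 0, 4) → (1/2, 0, 8)
T6 scale by (3, 3, 1/2): (1/2, 0, 8) → (3/2, 0, 4)

T(p) = (3/2, 0, 4)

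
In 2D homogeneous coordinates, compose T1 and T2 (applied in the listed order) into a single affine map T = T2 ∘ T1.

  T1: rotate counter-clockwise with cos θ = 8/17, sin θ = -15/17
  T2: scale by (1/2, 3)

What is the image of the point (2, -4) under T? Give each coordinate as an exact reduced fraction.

T1 rotate counter-clockwise with cos θ = 8/17, sin θ = -15/17: (2, -4) → (-44/17, -62/17)
T2 scale by (1/2, 3): (-44/17, -62/17) → (-22/17, -186/17)

T(p) = (-22/17, -186/17)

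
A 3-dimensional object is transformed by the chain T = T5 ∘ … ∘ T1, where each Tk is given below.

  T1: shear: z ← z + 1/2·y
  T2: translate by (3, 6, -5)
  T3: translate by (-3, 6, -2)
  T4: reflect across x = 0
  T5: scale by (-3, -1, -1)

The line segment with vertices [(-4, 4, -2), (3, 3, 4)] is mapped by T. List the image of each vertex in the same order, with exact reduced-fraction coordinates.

T1 shear: z ← z + 1/2·y: (-4, 4, -2) → (-4, 4, 0); (3, 3, 4) → (3, 3, 11/2)
T2 translate by (3, 6, -5): (-4, 4, 0) → (-1, 10, -5); (3, 3, 11/2) → (6, 9, 1/2)
T3 translate by (-3, 6, -2): (-1, 10, -5) → (-4, 16, -7); (6, 9, 1/2) → (3, 15, -3/2)
T4 reflect across x = 0: (-4, 16, -7) → (4, 16, -7); (3, 15, -3/2) → (-3, 15, -3/2)
T5 scale by (-3, -1, -1): (4, 16, -7) → (-12, -16, 7); (-3, 15, -3/2) → (9, -15, 3/2)

image vertices: (-12, -16, 7), (9, -15, 3/2)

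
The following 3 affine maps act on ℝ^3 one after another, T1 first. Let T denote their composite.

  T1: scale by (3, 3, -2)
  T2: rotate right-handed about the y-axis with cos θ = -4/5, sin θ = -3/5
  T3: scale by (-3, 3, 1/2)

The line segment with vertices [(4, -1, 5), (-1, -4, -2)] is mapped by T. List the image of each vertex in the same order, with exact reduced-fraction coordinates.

T1 scale by (3, 3, -2): (4, -1, 5) → (12, -3, -10); (-1, -4, -2) → (-3, -12, 4)
T2 rotate right-handed about the y-axis with cos θ = -4/5, sin θ = -3/5: (12, -3, -10) → (-18/5, -3, 76/5); (-3, -12, 4) → (0, -12, -5)
T3 scale by (-3, 3, 1/2): (-18/5, -3, 76/5) → (54/5, -9, 38/5); (0, -12, -5) → (0, -36, -5/2)

image vertices: (54/5, -9, 38/5), (0, -36, -5/2)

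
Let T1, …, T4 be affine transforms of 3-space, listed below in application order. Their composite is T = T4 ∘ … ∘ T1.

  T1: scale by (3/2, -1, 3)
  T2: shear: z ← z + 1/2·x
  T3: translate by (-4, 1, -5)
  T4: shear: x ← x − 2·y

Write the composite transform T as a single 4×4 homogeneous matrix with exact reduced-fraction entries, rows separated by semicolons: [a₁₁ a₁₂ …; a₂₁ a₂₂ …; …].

T1 = [3/2 0 0 0; 0 -1 0 0; 0 0 3 0; 0 0 0 1]
T2·T1 = [3/2 0 0 0; 0 -1 0 0; 3/4 0 3 0; 0 0 0 1]
T3·…·T1 = [3/2 0 0 -4; 0 -1 0 1; 3/4 0 3 -5; 0 0 0 1]
T4·…·T1 = [3/2 2 0 -6; 0 -1 0 1; 3/4 0 3 -5; 0 0 0 1]

T = [3/2 2 0 -6; 0 -1 0 1; 3/4 0 3 -5; 0 0 0 1]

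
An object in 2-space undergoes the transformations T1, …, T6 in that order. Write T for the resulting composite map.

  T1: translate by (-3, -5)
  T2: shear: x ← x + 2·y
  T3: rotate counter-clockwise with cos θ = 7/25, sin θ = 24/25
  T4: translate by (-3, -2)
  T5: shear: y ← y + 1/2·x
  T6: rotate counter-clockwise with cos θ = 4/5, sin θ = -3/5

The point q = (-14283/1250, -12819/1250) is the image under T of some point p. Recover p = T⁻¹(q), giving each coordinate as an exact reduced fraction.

p = (-8/5, 7/4)

T1 = [1 0 -3; 0 1 -5; 0 0 1]
T2·T1 = [1 2 -13; 0 1 -5; 0 0 1]
T3·…·T1 = [7/25 -2/5 29/25; 24/25 11/5 -347/25; 0 0 1]
T4·…·T1 = [7/25 -2/5 -46/25; 24/25 11/5 -397/25; 0 0 1]
T5·…·T1 = [7/25 -2/5 -46/25; 11/10 2 -84/5; 0 0 1]
T6·…·T1 = [221/250 22/25 -1444/125; 89/125 46/25 -1542/125; 0 0 1]
det M = 1; M⁻¹ = [46/25 -22/25 52/5; -89/125 221/250 67/25; 0 0 1]
M⁻¹ · (-14283/1250, -12819/1250)ᵀ = (-8/5, 7/4)ᵀ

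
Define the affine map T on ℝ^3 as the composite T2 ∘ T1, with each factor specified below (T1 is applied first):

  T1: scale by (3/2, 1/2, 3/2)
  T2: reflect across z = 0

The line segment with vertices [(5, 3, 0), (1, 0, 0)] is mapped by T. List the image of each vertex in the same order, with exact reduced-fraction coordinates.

T1 scale by (3/2, 1/2, 3/2): (5, 3, 0) → (15/2, 3/2, 0); (1, 0, 0) → (3/2, 0, 0)
T2 reflect across z = 0: (15/2, 3/2, 0) → (15/2, 3/2, 0); (3/2, 0, 0) → (3/2, 0, 0)

image vertices: (15/2, 3/2, 0), (3/2, 0, 0)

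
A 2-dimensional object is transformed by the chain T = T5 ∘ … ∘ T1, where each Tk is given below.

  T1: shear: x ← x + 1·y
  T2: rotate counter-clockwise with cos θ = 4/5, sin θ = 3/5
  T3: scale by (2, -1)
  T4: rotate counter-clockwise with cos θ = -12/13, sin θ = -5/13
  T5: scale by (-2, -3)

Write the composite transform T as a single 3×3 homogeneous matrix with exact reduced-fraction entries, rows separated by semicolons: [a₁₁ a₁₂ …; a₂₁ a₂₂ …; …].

T1 = [1 1 0; 0 1 0; 0 0 1]
T2·T1 = [4/5 1/5 0; 3/5 7/5 0; 0 0 1]
T3·…·T1 = [8/5 2/5 0; -3/5 -7/5 0; 0 0 1]
T4·…·T1 = [-111/65 -59/65 0; -4/65 74/65 0; 0 0 1]
T5·…·T1 = [222/65 118/65 0; 12/65 -222/65 0; 0 0 1]

T = [222/65 118/65 0; 12/65 -222/65 0; 0 0 1]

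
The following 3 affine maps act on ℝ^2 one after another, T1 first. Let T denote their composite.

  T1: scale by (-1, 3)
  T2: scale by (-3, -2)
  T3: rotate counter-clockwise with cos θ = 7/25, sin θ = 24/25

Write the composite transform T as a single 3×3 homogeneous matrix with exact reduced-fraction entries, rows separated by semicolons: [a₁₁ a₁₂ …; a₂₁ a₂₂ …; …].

T1 = [-1 0 0; 0 3 0; 0 0 1]
T2·T1 = [3 0 0; 0 -6 0; 0 0 1]
T3·…·T1 = [21/25 144/25 0; 72/25 -42/25 0; 0 0 1]

T = [21/25 144/25 0; 72/25 -42/25 0; 0 0 1]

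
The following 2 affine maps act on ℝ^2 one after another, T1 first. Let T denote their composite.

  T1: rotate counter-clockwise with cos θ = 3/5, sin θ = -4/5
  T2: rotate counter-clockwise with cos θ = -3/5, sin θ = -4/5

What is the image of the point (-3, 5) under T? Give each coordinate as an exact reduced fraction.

T1 rotate counter-clockwise with cos θ = 3/5, sin θ = -4/5: (-3, 5) → (11/5, 27/5)
T2 rotate counter-clockwise with cos θ = -3/5, sin θ = -4/5: (11/5, 27/5) → (3, -5)

T(p) = (3, -5)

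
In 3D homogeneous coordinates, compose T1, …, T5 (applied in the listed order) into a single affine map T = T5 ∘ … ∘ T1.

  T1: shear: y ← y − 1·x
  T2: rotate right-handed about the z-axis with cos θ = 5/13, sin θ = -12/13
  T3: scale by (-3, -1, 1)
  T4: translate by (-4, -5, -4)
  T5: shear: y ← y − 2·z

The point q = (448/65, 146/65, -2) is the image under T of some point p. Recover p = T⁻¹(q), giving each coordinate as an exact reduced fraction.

T1 = [1 0 0 0; -1 1 0 0; 0 0 1 0; 0 0 0 1]
T2·T1 = [-7/13 12/13 0 0; -17/13 5/13 0 0; 0 0 1 0; 0 0 0 1]
T3·…·T1 = [21/13 -36/13 0 0; 17/13 -5/13 0 0; 0 0 1 0; 0 0 0 1]
T4·…·T1 = [21/13 -36/13 0 -4; 17/13 -5/13 0 -5; 0 0 1 -4; 0 0 0 1]
T5·…·T1 = [21/13 -36/13 0 -4; 17/13 -5/13 -2 3; 0 0 1 -4; 0 0 0 1]
det M = 3; M⁻¹ = [-5/39 12/13 24/13 160/39; -17/39 7/13 14/13 37/39; 0 0 1 4; 0 0 0 1]
M⁻¹ · (448/65, 146/65, -2)ᵀ = (8/5, -3, 2)ᵀ

p = (8/5, -3, 2)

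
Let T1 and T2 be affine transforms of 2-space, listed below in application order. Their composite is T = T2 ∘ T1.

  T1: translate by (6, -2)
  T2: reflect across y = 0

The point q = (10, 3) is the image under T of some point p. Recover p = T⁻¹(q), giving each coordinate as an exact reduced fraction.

T1 = [1 0 6; 0 1 -2; 0 0 1]
T2·T1 = [1 0 6; 0 -1 2; 0 0 1]
det M = -1; M⁻¹ = [1 0 -6; 0 -1 2; 0 0 1]
M⁻¹ · (10, 3)ᵀ = (4, -1)ᵀ

p = (4, -1)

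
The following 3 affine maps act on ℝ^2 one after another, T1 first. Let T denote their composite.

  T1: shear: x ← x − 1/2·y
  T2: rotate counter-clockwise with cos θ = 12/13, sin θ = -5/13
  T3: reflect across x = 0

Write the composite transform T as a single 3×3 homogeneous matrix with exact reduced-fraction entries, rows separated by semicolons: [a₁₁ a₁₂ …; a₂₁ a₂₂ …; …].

T1 = [1 -1/2 0; 0 1 0; 0 0 1]
T2·T1 = [12/13 -1/13 0; -5/13 29/26 0; 0 0 1]
T3·…·T1 = [-12/13 1/13 0; -5/13 29/26 0; 0 0 1]

T = [-12/13 1/13 0; -5/13 29/26 0; 0 0 1]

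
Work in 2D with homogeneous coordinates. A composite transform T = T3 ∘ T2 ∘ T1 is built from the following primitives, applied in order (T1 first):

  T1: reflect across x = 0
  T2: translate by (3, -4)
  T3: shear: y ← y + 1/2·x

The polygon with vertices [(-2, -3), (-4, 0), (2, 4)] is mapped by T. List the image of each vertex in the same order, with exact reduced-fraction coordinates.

T1 reflect across x = 0: (-2, -3) → (2, -3); (-4, 0) → (4, 0); (2, 4) → (-2, 4)
T2 translate by (3, -4): (2, -3) → (5, -7); (4, 0) → (7, -4); (-2, 4) → (1, 0)
T3 shear: y ← y + 1/2·x: (5, -7) → (5, -9/2); (7, -4) → (7, -1/2); (1, 0) → (1, 1/2)

image vertices: (5, -9/2), (7, -1/2), (1, 1/2)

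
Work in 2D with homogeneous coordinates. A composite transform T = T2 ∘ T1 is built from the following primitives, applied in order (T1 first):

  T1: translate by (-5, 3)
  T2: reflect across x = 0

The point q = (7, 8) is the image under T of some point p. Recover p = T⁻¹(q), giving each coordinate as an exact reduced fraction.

p = (-2, 5)

T1 = [1 0 -5; 0 1 3; 0 0 1]
T2·T1 = [-1 0 5; 0 1 3; 0 0 1]
det M = -1; M⁻¹ = [-1 0 5; 0 1 -3; 0 0 1]
M⁻¹ · (7, 8)ᵀ = (-2, 5)ᵀ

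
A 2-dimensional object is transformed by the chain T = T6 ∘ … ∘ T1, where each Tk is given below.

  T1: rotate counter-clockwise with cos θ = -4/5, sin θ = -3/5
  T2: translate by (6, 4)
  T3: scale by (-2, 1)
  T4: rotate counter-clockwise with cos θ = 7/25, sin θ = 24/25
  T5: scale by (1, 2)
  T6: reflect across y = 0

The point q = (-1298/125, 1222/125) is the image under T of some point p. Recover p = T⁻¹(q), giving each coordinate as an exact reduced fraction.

T1 = [-4/5 3/5 0; -3/5 -4/5 0; 0 0 1]
T2·T1 = [-4/5 3/5 6; -3/5 -4/5 4; 0 0 1]
T3·…·T1 = [8/5 -6/5 -12; -3/5 -4/5 4; 0 0 1]
T4·…·T1 = [128/125 54/125 -36/5; 171/125 -172/125 -52/5; 0 0 1]
T5·…·T1 = [128/125 54/125 -36/5; 342/125 -344/125 -104/5; 0 0 1]
T6·…·T1 = [128/125 54/125 -36/5; -342/125 344/125 104/5; 0 0 1]
det M = 4; M⁻¹ = [86/125 -27/250 36/5; 171/250 32/125 -2/5; 0 0 1]
M⁻¹ · (-1298/125, 1222/125)ᵀ = (-1, -5)ᵀ

p = (-1, -5)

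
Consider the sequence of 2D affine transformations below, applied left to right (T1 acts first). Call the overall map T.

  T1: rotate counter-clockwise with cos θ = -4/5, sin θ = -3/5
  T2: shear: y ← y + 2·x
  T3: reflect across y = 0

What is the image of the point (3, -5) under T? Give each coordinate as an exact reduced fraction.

T(p) = (-27/5, 43/5)

T1 rotate counter-clockwise with cos θ = -4/5, sin θ = -3/5: (3, -5) → (-27/5, 11/5)
T2 shear: y ← y + 2·x: (-27/5, 11/5) → (-27/5, -43/5)
T3 reflect across y = 0: (-27/5, -43/5) → (-27/5, 43/5)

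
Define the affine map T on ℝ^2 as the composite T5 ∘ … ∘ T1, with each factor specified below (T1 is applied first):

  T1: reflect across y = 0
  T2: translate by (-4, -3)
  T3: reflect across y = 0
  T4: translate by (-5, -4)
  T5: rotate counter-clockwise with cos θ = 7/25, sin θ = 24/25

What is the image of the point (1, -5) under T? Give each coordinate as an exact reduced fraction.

T1 reflect across y = 0: (1, -5) → (1, 5)
T2 translate by (-4, -3): (1, 5) → (-3, 2)
T3 reflect across y = 0: (-3, 2) → (-3, -2)
T4 translate by (-5, -4): (-3, -2) → (-8, -6)
T5 rotate counter-clockwise with cos θ = 7/25, sin θ = 24/25: (-8, -6) → (88/25, -234/25)

T(p) = (88/25, -234/25)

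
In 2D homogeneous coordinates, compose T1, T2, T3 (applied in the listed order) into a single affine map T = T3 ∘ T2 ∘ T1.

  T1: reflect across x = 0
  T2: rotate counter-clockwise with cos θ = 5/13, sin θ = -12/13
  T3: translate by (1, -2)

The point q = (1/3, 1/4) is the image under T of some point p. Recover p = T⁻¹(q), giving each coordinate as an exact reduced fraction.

p = (7/3, 1/4)

T1 = [-1 0 0; 0 1 0; 0 0 1]
T2·T1 = [-5/13 12/13 0; 12/13 5/13 0; 0 0 1]
T3·…·T1 = [-5/13 12/13 1; 12/13 5/13 -2; 0 0 1]
det M = -1; M⁻¹ = [-5/13 12/13 29/13; 12/13 5/13 -2/13; 0 0 1]
M⁻¹ · (1/3, 1/4)ᵀ = (7/3, 1/4)ᵀ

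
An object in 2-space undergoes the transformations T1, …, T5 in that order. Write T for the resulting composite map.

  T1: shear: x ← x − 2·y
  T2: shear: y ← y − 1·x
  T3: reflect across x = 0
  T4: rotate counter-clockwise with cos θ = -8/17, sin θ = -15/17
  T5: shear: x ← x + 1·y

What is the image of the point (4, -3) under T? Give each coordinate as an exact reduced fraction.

T1 shear: x ← x − 2·y: (4, -3) → (10, -3)
T2 shear: y ← y − 1·x: (10, -3) → (10, -13)
T3 reflect across x = 0: (10, -13) → (-10, -13)
T4 rotate counter-clockwise with cos θ = -8/17, sin θ = -15/17: (-10, -13) → (-115/17, 254/17)
T5 shear: x ← x + 1·y: (-115/17, 254/17) → (139/17, 254/17)

T(p) = (139/17, 254/17)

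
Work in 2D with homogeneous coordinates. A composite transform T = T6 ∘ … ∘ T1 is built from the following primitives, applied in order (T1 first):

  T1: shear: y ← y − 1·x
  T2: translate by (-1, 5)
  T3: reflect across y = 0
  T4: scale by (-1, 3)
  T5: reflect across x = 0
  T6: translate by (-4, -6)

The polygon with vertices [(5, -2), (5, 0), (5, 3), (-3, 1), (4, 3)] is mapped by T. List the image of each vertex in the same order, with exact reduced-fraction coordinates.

image vertices: (0, 0), (0, -6), (0, -15), (-8, -33), (-1, -18)

T1 shear: y ← y − 1·x: (5, -2) → (5, -7); (5, 0) → (5, -5); (5, 3) → (5, -2); (-3, 1) → (-3, 4); (4, 3) → (4, -1)
T2 translate by (-1, 5): (5, -7) → (4, -2); (5, -5) → (4, 0); (5, -2) → (4, 3); (-3, 4) → (-4, 9); (4, -1) → (3, 4)
T3 reflect across y = 0: (4, -2) → (4, 2); (4, 0) → (4, 0); (4, 3) → (4, -3); (-4, 9) → (-4, -9); (3, 4) → (3, -4)
T4 scale by (-1, 3): (4, 2) → (-4, 6); (4, 0) → (-4, 0); (4, -3) → (-4, -9); (-4, -9) → (4, -27); (3, -4) → (-3, -12)
T5 reflect across x = 0: (-4, 6) → (4, 6); (-4, 0) → (4, 0); (-4, -9) → (4, -9); (4, -27) → (-4, -27); (-3, -12) → (3, -12)
T6 translate by (-4, -6): (4, 6) → (0, 0); (4, 0) → (0, -6); (4, -9) → (0, -15); (-4, -27) → (-8, -33); (3, -12) → (-1, -18)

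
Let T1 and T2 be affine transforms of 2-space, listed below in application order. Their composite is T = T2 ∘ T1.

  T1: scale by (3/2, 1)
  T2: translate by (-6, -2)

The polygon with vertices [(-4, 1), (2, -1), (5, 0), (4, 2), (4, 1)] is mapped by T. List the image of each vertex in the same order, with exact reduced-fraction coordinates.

image vertices: (-12, -1), (-3, -3), (3/2, -2), (0, 0), (0, -1)

T1 scale by (3/2, 1): (-4, 1) → (-6, 1); (2, -1) → (3, -1); (5, 0) → (15/2, 0); (4, 2) → (6, 2); (4, 1) → (6, 1)
T2 translate by (-6, -2): (-6, 1) → (-12, -1); (3, -1) → (-3, -3); (15/2, 0) → (3/2, -2); (6, 2) → (0, 0); (6, 1) → (0, -1)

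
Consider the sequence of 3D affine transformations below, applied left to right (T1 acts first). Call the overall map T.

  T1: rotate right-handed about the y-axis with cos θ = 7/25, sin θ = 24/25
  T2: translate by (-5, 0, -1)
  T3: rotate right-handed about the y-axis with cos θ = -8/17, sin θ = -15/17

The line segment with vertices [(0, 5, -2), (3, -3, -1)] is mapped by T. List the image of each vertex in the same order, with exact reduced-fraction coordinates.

image vertices: (1969/425, 5, -2283/425), (152/25, -3, -64/25)

T1 rotate right-handed about the y-axis with cos θ = 7/25, sin θ = 24/25: (0, 5, -2) → (-48/25, 5, -14/25); (3, -3, -1) → (-3/25, -3, -79/25)
T2 translate by (-5, 0, -1): (-48/25, 5, -14/25) → (-173/25, 5, -39/25); (-3/25, -3, -79/25) → (-128/25, -3, -104/25)
T3 rotate right-handed about the y-axis with cos θ = -8/17, sin θ = -15/17: (-173/25, 5, -39/25) → (1969/425, 5, -2283/425); (-128/25, -3, -104/25) → (152/25, -3, -64/25)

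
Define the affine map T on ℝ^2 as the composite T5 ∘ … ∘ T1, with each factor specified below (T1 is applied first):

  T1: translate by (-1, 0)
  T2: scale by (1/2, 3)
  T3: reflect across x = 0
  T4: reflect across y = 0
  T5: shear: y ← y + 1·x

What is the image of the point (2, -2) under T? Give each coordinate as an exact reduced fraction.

T(p) = (-1/2, 11/2)

T1 translate by (-1, 0): (2, -2) → (1, -2)
T2 scale by (1/2, 3): (1, -2) → (1/2, -6)
T3 reflect across x = 0: (1/2, -6) → (-1/2, -6)
T4 reflect across y = 0: (-1/2, -6) → (-1/2, 6)
T5 shear: y ← y + 1·x: (-1/2, 6) → (-1/2, 11/2)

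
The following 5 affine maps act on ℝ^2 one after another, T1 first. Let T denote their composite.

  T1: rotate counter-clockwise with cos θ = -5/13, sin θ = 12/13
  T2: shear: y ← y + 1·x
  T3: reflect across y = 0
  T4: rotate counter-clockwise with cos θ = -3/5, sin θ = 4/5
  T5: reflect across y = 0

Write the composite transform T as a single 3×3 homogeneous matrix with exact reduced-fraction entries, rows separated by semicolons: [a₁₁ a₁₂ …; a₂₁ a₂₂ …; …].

T1 = [-5/13 -12/13 0; 12/13 -5/13 0; 0 0 1]
T2·T1 = [-5/13 -12/13 0; 7/13 -17/13 0; 0 0 1]
T3·…·T1 = [-5/13 -12/13 0; -7/13 17/13 0; 0 0 1]
T4·…·T1 = [43/65 -32/65 0; 1/65 -99/65 0; 0 0 1]
T5·…·T1 = [43/65 -32/65 0; -1/65 99/65 0; 0 0 1]

T = [43/65 -32/65 0; -1/65 99/65 0; 0 0 1]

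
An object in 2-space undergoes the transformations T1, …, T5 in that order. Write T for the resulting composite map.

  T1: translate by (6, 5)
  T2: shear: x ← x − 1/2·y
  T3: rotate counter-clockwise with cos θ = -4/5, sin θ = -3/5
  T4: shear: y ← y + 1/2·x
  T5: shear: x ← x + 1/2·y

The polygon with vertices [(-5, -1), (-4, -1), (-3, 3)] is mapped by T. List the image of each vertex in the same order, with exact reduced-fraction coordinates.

image vertices: (27/10, -1), (7/5, -2), (41/10, -3)

T1 translate by (6, 5): (-5, -1) → (1, 4); (-4, -1) → (2, 4); (-3, 3) → (3, 8)
T2 shear: x ← x − 1/2·y: (1, 4) → (-1, 4); (2, 4) → (0, 4); (3, 8) → (-1, 8)
T3 rotate counter-clockwise with cos θ = -4/5, sin θ = -3/5: (-1, 4) → (16/5, -13/5); (0, 4) → (12/5, -16/5); (-1, 8) → (28/5, -29/5)
T4 shear: y ← y + 1/2·x: (16/5, -13/5) → (16/5, -1); (12/5, -16/5) → (12/5, -2); (28/5, -29/5) → (28/5, -3)
T5 shear: x ← x + 1/2·y: (16/5, -1) → (27/10, -1); (12/5, -2) → (7/5, -2); (28/5, -3) → (41/10, -3)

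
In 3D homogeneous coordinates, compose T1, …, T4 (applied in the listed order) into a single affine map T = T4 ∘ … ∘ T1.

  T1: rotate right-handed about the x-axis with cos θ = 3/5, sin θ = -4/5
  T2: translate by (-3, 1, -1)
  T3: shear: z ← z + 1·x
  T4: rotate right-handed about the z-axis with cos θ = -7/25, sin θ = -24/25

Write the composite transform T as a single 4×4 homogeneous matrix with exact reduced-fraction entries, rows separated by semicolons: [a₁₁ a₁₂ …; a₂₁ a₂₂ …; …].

T1 = [1 0 0 0; 0 3/5 4/5 0; 0 -4/5 3/5 0; 0 0 0 1]
T2·T1 = [1 0 0 -3; 0 3/5 4/5 1; 0 -4/5 3/5 -1; 0 0 0 1]
T3·…·T1 = [1 0 0 -3; 0 3/5 4/5 1; 1 -4/5 3/5 -4; 0 0 0 1]
T4·…·T1 = [-7/25 72/125 96/125 9/5; -24/25 -21/125 -28/125 13/5; 1 -4/5 3/5 -4; 0 0 0 1]

T = [-7/25 72/125 96/125 9/5; -24/25 -21/125 -28/125 13/5; 1 -4/5 3/5 -4; 0 0 0 1]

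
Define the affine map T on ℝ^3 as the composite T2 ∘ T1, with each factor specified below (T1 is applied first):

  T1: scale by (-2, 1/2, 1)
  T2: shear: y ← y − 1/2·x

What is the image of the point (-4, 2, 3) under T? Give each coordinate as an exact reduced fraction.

T(p) = (8, -3, 3)

T1 scale by (-2, 1/2, 1): (-4, 2, 3) → (8, 1, 3)
T2 shear: y ← y − 1/2·x: (8, 1, 3) → (8, -3, 3)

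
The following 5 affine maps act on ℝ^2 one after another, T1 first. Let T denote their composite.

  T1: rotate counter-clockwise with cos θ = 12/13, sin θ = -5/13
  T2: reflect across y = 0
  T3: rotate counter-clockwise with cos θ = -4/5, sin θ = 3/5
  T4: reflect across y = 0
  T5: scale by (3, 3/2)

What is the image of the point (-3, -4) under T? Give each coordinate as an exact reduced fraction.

T1 rotate counter-clockwise with cos θ = 12/13, sin θ = -5/13: (-3, -4) → (-56/13, -33/13)
T2 reflect across y = 0: (-56/13, -33/13) → (-56/13, 33/13)
T3 rotate counter-clockwise with cos θ = -4/5, sin θ = 3/5: (-56/13, 33/13) → (25/13, -60/13)
T4 reflect across y = 0: (25/13, -60/13) → (25/13, 60/13)
T5 scale by (3, 3/2): (25/13, 60/13) → (75/13, 90/13)

T(p) = (75/13, 90/13)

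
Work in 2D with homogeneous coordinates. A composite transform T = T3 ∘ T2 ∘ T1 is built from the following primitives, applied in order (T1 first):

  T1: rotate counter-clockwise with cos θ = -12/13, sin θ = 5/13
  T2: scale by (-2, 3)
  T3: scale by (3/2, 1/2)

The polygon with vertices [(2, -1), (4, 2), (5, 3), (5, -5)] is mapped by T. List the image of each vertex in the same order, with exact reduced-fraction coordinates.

image vertices: (57/13, 33/13), (174/13, -6/13), (225/13, -33/26), (105/13, 255/26)

T1 rotate counter-clockwise with cos θ = -12/13, sin θ = 5/13: (2, -1) → (-19/13, 22/13); (4, 2) → (-58/13, -4/13); (5, 3) → (-75/13, -11/13); (5, -5) → (-35/13, 85/13)
T2 scale by (-2, 3): (-19/13, 22/13) → (38/13, 66/13); (-58/13, -4/13) → (116/13, -12/13); (-75/13, -11/13) → (150/13, -33/13); (-35/13, 85/13) → (70/13, 255/13)
T3 scale by (3/2, 1/2): (38/13, 66/13) → (57/13, 33/13); (116/13, -12/13) → (174/13, -6/13); (150/13, -33/13) → (225/13, -33/26); (70/13, 255/13) → (105/13, 255/26)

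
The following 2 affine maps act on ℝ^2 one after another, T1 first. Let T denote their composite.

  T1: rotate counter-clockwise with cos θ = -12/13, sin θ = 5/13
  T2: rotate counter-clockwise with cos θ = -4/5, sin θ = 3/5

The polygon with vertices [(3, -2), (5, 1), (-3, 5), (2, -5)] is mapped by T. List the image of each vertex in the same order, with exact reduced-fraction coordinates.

T1 rotate counter-clockwise with cos θ = -12/13, sin θ = 5/13: (3, -2) → (-2, 3); (5, 1) → (-5, 1); (-3, 5) → (11/13, -75/13); (2, -5) → (1/13, 70/13)
T2 rotate counter-clockwise with cos θ = -4/5, sin θ = 3/5: (-2, 3) → (-1/5, -18/5); (-5, 1) → (17/5, -19/5); (11/13, -75/13) → (181/65, 333/65); (1/13, 70/13) → (-214/65, -277/65)

image vertices: (-1/5, -18/5), (17/5, -19/5), (181/65, 333/65), (-214/65, -277/65)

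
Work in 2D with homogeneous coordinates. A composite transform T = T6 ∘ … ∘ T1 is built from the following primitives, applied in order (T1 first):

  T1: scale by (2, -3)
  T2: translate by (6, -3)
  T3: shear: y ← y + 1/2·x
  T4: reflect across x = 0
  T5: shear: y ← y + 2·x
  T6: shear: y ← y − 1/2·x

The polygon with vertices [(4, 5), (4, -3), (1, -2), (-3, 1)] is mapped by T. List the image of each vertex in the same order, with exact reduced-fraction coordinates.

image vertices: (-14, -32), (-14, -8), (-8, -5), (0, -6)

T1 scale by (2, -3): (4, 5) → (8, -15); (4, -3) → (8, 9); (1, -2) → (2, 6); (-3, 1) → (-6, -3)
T2 translate by (6, -3): (8, -15) → (14, -18); (8, 9) → (14, 6); (2, 6) → (8, 3); (-6, -3) → (0, -6)
T3 shear: y ← y + 1/2·x: (14, -18) → (14, -11); (14, 6) → (14, 13); (8, 3) → (8, 7); (0, -6) → (0, -6)
T4 reflect across x = 0: (14, -11) → (-14, -11); (14, 13) → (-14, 13); (8, 7) → (-8, 7); (0, -6) → (0, -6)
T5 shear: y ← y + 2·x: (-14, -11) → (-14, -39); (-14, 13) → (-14, -15); (-8, 7) → (-8, -9); (0, -6) → (0, -6)
T6 shear: y ← y − 1/2·x: (-14, -39) → (-14, -32); (-14, -15) → (-14, -8); (-8, -9) → (-8, -5); (0, -6) → (0, -6)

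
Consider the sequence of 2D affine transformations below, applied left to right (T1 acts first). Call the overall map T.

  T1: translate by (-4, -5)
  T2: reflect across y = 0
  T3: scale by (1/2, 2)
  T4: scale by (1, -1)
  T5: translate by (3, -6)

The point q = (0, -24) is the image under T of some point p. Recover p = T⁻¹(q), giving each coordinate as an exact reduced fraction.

T1 = [1 0 -4; 0 1 -5; 0 0 1]
T2·T1 = [1 0 -4; 0 -1 5; 0 0 1]
T3·…·T1 = [1/2 0 -2; 0 -2 10; 0 0 1]
T4·…·T1 = [1/2 0 -2; 0 2 -10; 0 0 1]
T5·…·T1 = [1/2 0 1; 0 2 -16; 0 0 1]
det M = 1; M⁻¹ = [2 0 -2; 0 1/2 8; 0 0 1]
M⁻¹ · (0, -24)ᵀ = (-2, -4)ᵀ

p = (-2, -4)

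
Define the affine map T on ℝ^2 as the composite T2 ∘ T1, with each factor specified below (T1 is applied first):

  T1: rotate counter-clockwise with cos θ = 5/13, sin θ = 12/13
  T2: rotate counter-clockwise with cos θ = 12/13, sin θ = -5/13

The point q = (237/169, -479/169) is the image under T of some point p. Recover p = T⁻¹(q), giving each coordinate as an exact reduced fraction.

p = (-1, -3)

T1 = [5/13 -12/13 0; 12/13 5/13 0; 0 0 1]
T2·T1 = [120/169 -119/169 0; 119/169 120/169 0; 0 0 1]
det M = 1; M⁻¹ = [120/169 119/169 0; -119/169 120/169 0; 0 0 1]
M⁻¹ · (237/169, -479/169)ᵀ = (-1, -3)ᵀ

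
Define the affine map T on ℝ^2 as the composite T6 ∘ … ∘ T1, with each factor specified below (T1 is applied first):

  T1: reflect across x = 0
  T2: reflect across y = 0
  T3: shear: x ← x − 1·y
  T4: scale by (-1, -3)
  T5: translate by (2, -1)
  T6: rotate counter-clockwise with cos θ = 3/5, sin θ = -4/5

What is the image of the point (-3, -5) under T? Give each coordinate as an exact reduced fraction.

T1 reflect across x = 0: (-3, -5) → (3, -5)
T2 reflect across y = 0: (3, -5) → (3, 5)
T3 shear: x ← x − 1·y: (3, 5) → (-2, 5)
T4 scale by (-1, -3): (-2, 5) → (2, -15)
T5 translate by (2, -1): (2, -15) → (4, -16)
T6 rotate counter-clockwise with cos θ = 3/5, sin θ = -4/5: (4, -16) → (-52/5, -64/5)

T(p) = (-52/5, -64/5)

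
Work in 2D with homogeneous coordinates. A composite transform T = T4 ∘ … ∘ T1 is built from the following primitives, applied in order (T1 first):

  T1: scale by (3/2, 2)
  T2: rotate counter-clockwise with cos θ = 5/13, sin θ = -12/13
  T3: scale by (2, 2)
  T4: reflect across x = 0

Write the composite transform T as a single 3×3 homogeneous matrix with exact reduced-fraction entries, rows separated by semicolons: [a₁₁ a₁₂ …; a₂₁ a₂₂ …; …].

T1 = [3/2 0 0; 0 2 0; 0 0 1]
T2·T1 = [15/26 24/13 0; -18/13 10/13 0; 0 0 1]
T3·…·T1 = [15/13 48/13 0; -36/13 20/13 0; 0 0 1]
T4·…·T1 = [-15/13 -48/13 0; -36/13 20/13 0; 0 0 1]

T = [-15/13 -48/13 0; -36/13 20/13 0; 0 0 1]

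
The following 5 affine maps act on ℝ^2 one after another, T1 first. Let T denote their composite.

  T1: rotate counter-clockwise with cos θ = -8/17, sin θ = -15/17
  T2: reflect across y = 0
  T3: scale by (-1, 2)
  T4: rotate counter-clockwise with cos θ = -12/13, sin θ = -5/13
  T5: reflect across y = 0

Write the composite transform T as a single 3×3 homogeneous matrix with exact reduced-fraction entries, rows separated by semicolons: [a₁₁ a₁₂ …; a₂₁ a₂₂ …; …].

T1 = [-8/17 15/17 0; -15/17 -8/17 0; 0 0 1]
T2·T1 = [-8/17 15/17 0; 15/17 8/17 0; 0 0 1]
T3·…·T1 = [8/17 -15/17 0; 30/17 16/17 0; 0 0 1]
T4·…·T1 = [54/221 20/17 0; -400/221 -9/17 0; 0 0 1]
T5·…·T1 = [54/221 20/17 0; 400/221 9/17 0; 0 0 1]

T = [54/221 20/17 0; 400/221 9/17 0; 0 0 1]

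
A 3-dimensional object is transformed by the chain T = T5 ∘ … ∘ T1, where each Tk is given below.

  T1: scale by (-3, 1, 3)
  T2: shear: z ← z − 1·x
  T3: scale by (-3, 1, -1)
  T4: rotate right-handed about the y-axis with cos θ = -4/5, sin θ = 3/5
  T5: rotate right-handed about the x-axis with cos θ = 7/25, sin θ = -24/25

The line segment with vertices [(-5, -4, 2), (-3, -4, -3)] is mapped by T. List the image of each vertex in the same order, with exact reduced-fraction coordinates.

image vertices: (207/5, 2236/125, 1173/125), (162/5, 76/125, 543/125)

T1 scale by (-3, 1, 3): (-5, -4, 2) → (15, -4, 6); (-3, -4, -3) → (9, -4, -9)
T2 shear: z ← z − 1·x: (15, -4, 6) → (15, -4, -9); (9, -4, -9) → (9, -4, -18)
T3 scale by (-3, 1, -1): (15, -4, -9) → (-45, -4, 9); (9, -4, -18) → (-27, -4, 18)
T4 rotate right-handed about the y-axis with cos θ = -4/5, sin θ = 3/5: (-45, -4, 9) → (207/5, -4, 99/5); (-27, -4, 18) → (162/5, -4, 9/5)
T5 rotate right-handed about the x-axis with cos θ = 7/25, sin θ = -24/25: (207/5, -4, 99/5) → (207/5, 2236/125, 1173/125); (162/5, -4, 9/5) → (162/5, 76/125, 543/125)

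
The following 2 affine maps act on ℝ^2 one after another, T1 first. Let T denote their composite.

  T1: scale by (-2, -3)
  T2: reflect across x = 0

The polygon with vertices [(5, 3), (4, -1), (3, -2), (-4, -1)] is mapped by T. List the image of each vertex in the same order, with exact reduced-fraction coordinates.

T1 scale by (-2, -3): (5, 3) → (-10, -9); (4, -1) → (-8, 3); (3, -2) → (-6, 6); (-4, -1) → (8, 3)
T2 reflect across x = 0: (-10, -9) → (10, -9); (-8, 3) → (8, 3); (-6, 6) → (6, 6); (8, 3) → (-8, 3)

image vertices: (10, -9), (8, 3), (6, 6), (-8, 3)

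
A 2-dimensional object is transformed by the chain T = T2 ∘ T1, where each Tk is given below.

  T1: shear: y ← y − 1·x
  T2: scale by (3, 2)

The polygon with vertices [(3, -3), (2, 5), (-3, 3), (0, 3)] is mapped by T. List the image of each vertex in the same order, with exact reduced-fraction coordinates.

image vertices: (9, -12), (6, 6), (-9, 12), (0, 6)

T1 shear: y ← y − 1·x: (3, -3) → (3, -6); (2, 5) → (2, 3); (-3, 3) → (-3, 6); (0, 3) → (0, 3)
T2 scale by (3, 2): (3, -6) → (9, -12); (2, 3) → (6, 6); (-3, 6) → (-9, 12); (0, 3) → (0, 6)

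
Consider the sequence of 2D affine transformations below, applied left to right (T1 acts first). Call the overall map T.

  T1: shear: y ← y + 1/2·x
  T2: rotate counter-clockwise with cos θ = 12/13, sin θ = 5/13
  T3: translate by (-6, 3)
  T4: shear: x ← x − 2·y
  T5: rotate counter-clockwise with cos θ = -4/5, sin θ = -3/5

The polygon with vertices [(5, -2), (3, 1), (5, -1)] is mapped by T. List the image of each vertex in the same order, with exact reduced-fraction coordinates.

T1 shear: y ← y + 1/2·x: (5, -2) → (5, 1/2); (3, 1) → (3, 5/2); (5, -1) → (5, 3/2)
T2 rotate counter-clockwise with cos θ = 12/13, sin θ = 5/13: (5, 1/2) → (115/26, 31/13); (3, 5/2) → (47/26, 45/13); (5, 3/2) → (105/26, 43/13)
T3 translate by (-6, 3): (115/26, 31/13) → (-41/26, 70/13); (47/26, 45/13) → (-109/26, 84/13); (105/26, 43/13) → (-51/26, 82/13)
T4 shear: x ← x − 2·y: (-41/26, 70/13) → (-321/26, 70/13); (-109/26, 84/13) → (-445/26, 84/13); (-51/26, 82/13) → (-379/26, 82/13)
T5 rotate counter-clockwise with cos θ = -4/5, sin θ = -3/5: (-321/26, 70/13) → (852/65, 31/10); (-445/26, 84/13) → (1142/65, 51/10); (-379/26, 82/13) → (1004/65, 37/10)

image vertices: (852/65, 31/10), (1142/65, 51/10), (1004/65, 37/10)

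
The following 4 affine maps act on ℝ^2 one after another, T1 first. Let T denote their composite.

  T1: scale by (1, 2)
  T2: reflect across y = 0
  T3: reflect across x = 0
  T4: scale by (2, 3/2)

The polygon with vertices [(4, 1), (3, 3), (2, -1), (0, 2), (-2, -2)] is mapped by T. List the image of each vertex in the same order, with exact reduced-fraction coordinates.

image vertices: (-8, -3), (-6, -9), (-4, 3), (0, -6), (4, 6)

T1 scale by (1, 2): (4, 1) → (4, 2); (3, 3) → (3, 6); (2, -1) → (2, -2); (0, 2) → (0, 4); (-2, -2) → (-2, -4)
T2 reflect across y = 0: (4, 2) → (4, -2); (3, 6) → (3, -6); (2, -2) → (2, 2); (0, 4) → (0, -4); (-2, -4) → (-2, 4)
T3 reflect across x = 0: (4, -2) → (-4, -2); (3, -6) → (-3, -6); (2, 2) → (-2, 2); (0, -4) → (0, -4); (-2, 4) → (2, 4)
T4 scale by (2, 3/2): (-4, -2) → (-8, -3); (-3, -6) → (-6, -9); (-2, 2) → (-4, 3); (0, -4) → (0, -6); (2, 4) → (4, 6)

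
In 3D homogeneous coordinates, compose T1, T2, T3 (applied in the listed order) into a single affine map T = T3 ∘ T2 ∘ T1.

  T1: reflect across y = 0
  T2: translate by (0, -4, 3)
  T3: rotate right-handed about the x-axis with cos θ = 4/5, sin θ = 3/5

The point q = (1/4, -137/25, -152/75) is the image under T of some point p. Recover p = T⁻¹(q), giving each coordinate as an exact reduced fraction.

T1 = [1 0 0 0; 0 -1 0 0; 0 0 1 0; 0 0 0 1]
T2·T1 = [1 0 0 0; 0 -1 0 -4; 0 0 1 3; 0 0 0 1]
T3·…·T1 = [1 0 0 0; 0 -4/5 -3/5 -5; 0 -3/5 4/5 0; 0 0 0 1]
det M = -1; M⁻¹ = [1 0 0 0; 0 -4/5 -3/5 -4; 0 -3/5 4/5 -3; 0 0 0 1]
M⁻¹ · (1/4, -137/25, -152/75)ᵀ = (1/4, 8/5, -4/3)ᵀ

p = (1/4, 8/5, -4/3)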